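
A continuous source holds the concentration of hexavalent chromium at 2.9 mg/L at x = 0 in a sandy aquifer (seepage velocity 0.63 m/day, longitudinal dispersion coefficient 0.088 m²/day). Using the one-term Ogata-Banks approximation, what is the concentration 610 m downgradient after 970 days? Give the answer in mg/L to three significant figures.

For a continuous step input, C/C₀ ≈ ½·erfc((x−vt)/(2√(Dt))).
vt = 0.63 × 970 = 611.1 m and 2√(Dt) = 2√(0.088 × 970) = 18.48 m.
Argument (x−vt)/(2√(Dt)) = (610 − 611.1)/18.48 = -0.05952; ½·erfc(-0.05952) = 0.5335.
C = 2.9 × 0.5335 = 1.55 mg/L.

1.55 mg/L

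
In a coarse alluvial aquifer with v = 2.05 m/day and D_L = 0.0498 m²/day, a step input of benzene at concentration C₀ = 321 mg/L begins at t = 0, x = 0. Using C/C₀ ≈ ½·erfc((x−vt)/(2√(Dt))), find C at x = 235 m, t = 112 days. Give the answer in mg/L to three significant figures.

17.0 mg/L

For a continuous step input, C/C₀ ≈ ½·erfc((x−vt)/(2√(Dt))).
vt = 2.05 × 112 = 229.6 m and 2√(Dt) = 2√(0.0498 × 112) = 4.723 m.
Argument (x−vt)/(2√(Dt)) = (235 − 229.6)/4.723 = 1.143; ½·erfc(1.143) = 0.05300.
C = 321 × 0.05300 = 17.0 mg/L.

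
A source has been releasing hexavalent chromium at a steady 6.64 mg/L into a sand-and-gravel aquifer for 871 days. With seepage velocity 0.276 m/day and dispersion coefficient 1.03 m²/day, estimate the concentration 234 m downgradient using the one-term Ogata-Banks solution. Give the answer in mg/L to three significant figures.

For a continuous step input, C/C₀ ≈ ½·erfc((x−vt)/(2√(Dt))).
vt = 0.276 × 871 = 240.396 m and 2√(Dt) = 2√(1.03 × 871) = 59.90 m.
Argument (x−vt)/(2√(Dt)) = (234 − 240.396)/59.90 = -0.1068; ½·erfc(-0.1068) = 0.5600.
C = 6.64 × 0.5600 = 3.72 mg/L.

3.72 mg/L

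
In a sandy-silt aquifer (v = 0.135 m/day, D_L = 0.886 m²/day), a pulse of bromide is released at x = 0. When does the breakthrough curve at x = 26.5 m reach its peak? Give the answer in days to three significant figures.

For the 1D instantaneous-source solution, setting ∂C/∂t = 0 at fixed x gives v²t² + 2Dt − x² = 0, so t = (√(D² + v²x²) − D)/v².
√(D² + v²x²) = √(0.886² + 0.135² × 26.5²) = 3.686; v² = 0.018225.
t = (3.686 − 0.886)/0.018225 = 154 days (vs. the pure-advection estimate x/v = 196 d).

154 days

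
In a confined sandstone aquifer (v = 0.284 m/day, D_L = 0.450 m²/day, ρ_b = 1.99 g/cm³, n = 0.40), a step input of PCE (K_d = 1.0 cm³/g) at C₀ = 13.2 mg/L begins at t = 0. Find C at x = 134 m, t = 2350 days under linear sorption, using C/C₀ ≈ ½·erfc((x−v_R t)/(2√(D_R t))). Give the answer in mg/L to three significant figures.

Retardation factor R = 1 + ρ_b·K_d/n = 1 + 1.99 × 1.0/0.40 = 5.975.
Sorption retards both mechanisms: v_R = v/R = 0.04753 m/day, D_R = D/R = 0.07531 m²/day.
v_R·t = 0.04753 × 2350 = 111.6955 m; 2√(D_R t) = 26.61 m; argument = (134 − 111.6955)/26.61 = 0.8382.
C = C₀ × ½·erfc(0.8382) = 13.2 × 0.1179 = 1.56 mg/L.

1.56 mg/L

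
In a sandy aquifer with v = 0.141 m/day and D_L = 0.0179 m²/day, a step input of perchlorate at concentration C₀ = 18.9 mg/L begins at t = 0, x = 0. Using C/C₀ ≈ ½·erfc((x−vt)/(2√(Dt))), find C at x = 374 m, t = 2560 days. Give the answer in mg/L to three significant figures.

For a continuous step input, C/C₀ ≈ ½·erfc((x−vt)/(2√(Dt))).
vt = 0.141 × 2560 = 360.96 m and 2√(Dt) = 2√(0.0179 × 2560) = 13.54 m.
Argument (x−vt)/(2√(Dt)) = (374 − 360.96)/13.54 = 0.9631; ½·erfc(0.9631) = 0.08659.
C = 18.9 × 0.08659 = 1.64 mg/L.

1.64 mg/L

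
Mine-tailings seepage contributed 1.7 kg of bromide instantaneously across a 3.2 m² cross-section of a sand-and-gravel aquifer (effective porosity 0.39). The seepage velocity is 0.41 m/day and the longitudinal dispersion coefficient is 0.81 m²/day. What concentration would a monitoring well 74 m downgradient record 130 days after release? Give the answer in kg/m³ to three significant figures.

0.0135 kg/m³

For an instantaneous plane source, C(x,t) = M/(n_e·A·√(4πDt)) · exp(−(x−vt)²/(4Dt)), with n_e·A the pore (flow) area.
Plume center vt = 0.41 × 130 = 53.3 m, so the well at 74 m is 20.7 m downgradient of the peak.
√(4πDt) = 36.38 m, giving peak height M/(n_e·A·√(4πDt)) = 1.7/(0.39 × 3.2 × 36.38) = 0.03744 kg/m³.
(x−vt)²/(4Dt) = (20.7)²/(4 × 0.81 × 130) = 1.017; exp(−1.017) = 0.3617.
C = 0.03744 × 0.3617 = 0.0135 kg/m³.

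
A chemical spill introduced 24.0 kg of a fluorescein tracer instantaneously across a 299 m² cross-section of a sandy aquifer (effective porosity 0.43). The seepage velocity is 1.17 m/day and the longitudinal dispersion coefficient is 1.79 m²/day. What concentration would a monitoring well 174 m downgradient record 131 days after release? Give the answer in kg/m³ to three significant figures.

For an instantaneous plane source, C(x,t) = M/(n_e·A·√(4πDt)) · exp(−(x−vt)²/(4Dt)), with n_e·A the pore (flow) area.
Plume center vt = 1.17 × 131 = 153.27 m, so the well at 174 m is 20.73 m downgradient of the peak.
√(4πDt) = 54.28 m, giving peak height M/(n_e·A·√(4πDt)) = 24.0/(0.43 × 299 × 54.28) = 0.003439 kg/m³.
(x−vt)²/(4Dt) = (20.73)²/(4 × 1.79 × 131) = 0.4582; exp(−0.4582) = 0.6324.
C = 0.003439 × 0.6324 = 0.00217 kg/m³.

0.00217 kg/m³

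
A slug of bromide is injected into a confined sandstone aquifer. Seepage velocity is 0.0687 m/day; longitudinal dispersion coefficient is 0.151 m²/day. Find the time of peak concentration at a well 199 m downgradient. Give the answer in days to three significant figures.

2860 days

For the 1D instantaneous-source solution, setting ∂C/∂t = 0 at fixed x gives v²t² + 2Dt − x² = 0, so t = (√(D² + v²x²) − D)/v².
√(D² + v²x²) = √(0.151² + 0.0687² × 199²) = 13.67; v² = 0.00471969.
t = (13.67 − 0.151)/0.00471969 = 2860 days (vs. the pure-advection estimate x/v = 2900 d).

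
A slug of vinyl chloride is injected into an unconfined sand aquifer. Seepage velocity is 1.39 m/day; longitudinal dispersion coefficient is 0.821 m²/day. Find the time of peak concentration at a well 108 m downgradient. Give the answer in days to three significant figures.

77.3 days

For the 1D instantaneous-source solution, setting ∂C/∂t = 0 at fixed x gives v²t² + 2Dt − x² = 0, so t = (√(D² + v²x²) − D)/v².
√(D² + v²x²) = √(0.821² + 1.39² × 108²) = 150.1; v² = 1.9321.
t = (150.1 − 0.821)/1.9321 = 77.3 days (vs. the pure-advection estimate x/v = 77.7 d).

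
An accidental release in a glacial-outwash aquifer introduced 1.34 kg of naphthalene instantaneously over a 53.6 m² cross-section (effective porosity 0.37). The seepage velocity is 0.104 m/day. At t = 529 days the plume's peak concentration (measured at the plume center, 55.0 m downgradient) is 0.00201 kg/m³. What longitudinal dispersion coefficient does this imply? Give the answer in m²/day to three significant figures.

At the plume center C_max = M/(n_e·A·√(4πDt)), so D = M²/(4πt·(n_e·A·C_max)²).
n_e·A·C_max = 0.37 × 53.6 × 0.00201 = 0.03986 kg/m.
D = 1.34²/(4π × 529 × 0.03986²) = 0.170 m²/day.

0.170 m²/day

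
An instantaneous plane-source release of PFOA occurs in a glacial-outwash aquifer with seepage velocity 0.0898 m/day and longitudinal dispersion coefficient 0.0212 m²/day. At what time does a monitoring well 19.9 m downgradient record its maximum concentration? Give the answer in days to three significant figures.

219 days

For the 1D instantaneous-source solution, setting ∂C/∂t = 0 at fixed x gives v²t² + 2Dt − x² = 0, so t = (√(D² + v²x²) − D)/v².
√(D² + v²x²) = √(0.0212² + 0.0898² × 19.9²) = 1.787; v² = 0.00806404.
t = (1.787 − 0.0212)/0.00806404 = 219 days (vs. the pure-advection estimate x/v = 222 d).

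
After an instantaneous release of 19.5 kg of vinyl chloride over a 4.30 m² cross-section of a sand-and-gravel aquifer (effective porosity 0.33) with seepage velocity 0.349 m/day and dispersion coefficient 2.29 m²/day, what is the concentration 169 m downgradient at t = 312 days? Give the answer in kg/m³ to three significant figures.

For an instantaneous plane source, C(x,t) = M/(n_e·A·√(4πDt)) · exp(−(x−vt)²/(4Dt)), with n_e·A the pore (flow) area.
Plume center vt = 0.349 × 312 = 108.888 m, so the well at 169 m is 60.112 m downgradient of the peak.
√(4πDt) = 94.75 m, giving peak height M/(n_e·A·√(4πDt)) = 19.5/(0.33 × 4.30 × 94.75) = 0.1450 kg/m³.
(x−vt)²/(4Dt) = (60.112)²/(4 × 2.29 × 312) = 1.264; exp(−1.264) = 0.2825.
C = 0.1450 × 0.2825 = 0.0410 kg/m³.

0.0410 kg/m³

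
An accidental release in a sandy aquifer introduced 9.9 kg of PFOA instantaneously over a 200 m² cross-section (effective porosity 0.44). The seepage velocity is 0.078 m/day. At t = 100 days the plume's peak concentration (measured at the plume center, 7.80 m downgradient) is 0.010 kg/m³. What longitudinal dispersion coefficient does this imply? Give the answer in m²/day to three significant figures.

At the plume center C_max = M/(n_e·A·√(4πDt)), so D = M²/(4πt·(n_e·A·C_max)²).
n_e·A·C_max = 0.44 × 200 × 0.010 = 0.8800 kg/m.
D = 9.9²/(4π × 100 × 0.8800²) = 0.101 m²/day.

0.101 m²/day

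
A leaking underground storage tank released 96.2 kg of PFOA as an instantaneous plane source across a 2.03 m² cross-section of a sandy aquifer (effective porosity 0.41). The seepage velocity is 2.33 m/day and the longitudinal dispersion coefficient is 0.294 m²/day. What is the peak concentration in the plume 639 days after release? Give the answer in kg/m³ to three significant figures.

The peak of an instantaneous 1D plume sits at x = vt; there the Gaussian factor is 1 and C_max = M/(n_e·A·√(4πDt)), where n_e·A is the pore area the mass is dissolved in.
√(4πDt) = √(4π × 0.294 × 639) = 48.59 m, so C_max = 96.2/(0.41 × 2.03 × 48.59) = 2.38 kg/m³.

2.38 kg/m³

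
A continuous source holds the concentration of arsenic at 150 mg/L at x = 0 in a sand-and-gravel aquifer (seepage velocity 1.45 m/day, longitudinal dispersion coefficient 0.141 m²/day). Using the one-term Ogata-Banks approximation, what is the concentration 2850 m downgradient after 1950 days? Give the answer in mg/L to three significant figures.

For a continuous step input, C/C₀ ≈ ½·erfc((x−vt)/(2√(Dt))).
vt = 1.45 × 1950 = 2827.5 m and 2√(Dt) = 2√(0.141 × 1950) = 33.16 m.
Argument (x−vt)/(2√(Dt)) = (2850 − 2827.5)/33.16 = 0.6785; ½·erfc(0.6785) = 0.1686.
C = 150 × 0.1686 = 25.3 mg/L.

25.3 mg/L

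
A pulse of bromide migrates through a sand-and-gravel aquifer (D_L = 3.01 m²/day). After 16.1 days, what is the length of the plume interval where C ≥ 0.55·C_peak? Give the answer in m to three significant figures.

The plume is Gaussian with σ = √(2Dt) = √(2 × 3.01 × 16.1) = 9.845 m.
C/C_peak = exp(−Δx²/(2σ²)) = 0.55 ⇒ Δx = σ·√(−2 ln 0.55) = 9.845 × 1.093 = 10.76 m.
Width = 2Δx = 21.5 m.

21.5 m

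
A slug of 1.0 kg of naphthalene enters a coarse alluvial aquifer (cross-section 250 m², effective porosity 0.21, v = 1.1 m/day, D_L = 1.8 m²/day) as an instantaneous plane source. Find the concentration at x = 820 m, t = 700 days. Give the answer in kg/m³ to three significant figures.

9.22e-05 kg/m³

For an instantaneous plane source, C(x,t) = M/(n_e·A·√(4πDt)) · exp(−(x−vt)²/(4Dt)), with n_e·A the pore (flow) area.
Plume center vt = 1.1 × 700 = 770 m, so the well at 820 m is 50 m downgradient of the peak.
√(4πDt) = 125.8 m, giving peak height M/(n_e·A·√(4πDt)) = 1.0/(0.21 × 250 × 125.8) = 0.0001514 kg/m³.
(x−vt)²/(4Dt) = (50)²/(4 × 1.8 × 700) = 0.4960; exp(−0.4960) = 0.6090.
C = 0.0001514 × 0.6090 = 9.22e-05 kg/m³.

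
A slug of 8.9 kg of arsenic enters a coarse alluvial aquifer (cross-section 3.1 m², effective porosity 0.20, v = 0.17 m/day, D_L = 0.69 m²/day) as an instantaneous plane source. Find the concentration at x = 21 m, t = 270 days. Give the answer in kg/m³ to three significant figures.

For an instantaneous plane source, C(x,t) = M/(n_e·A·√(4πDt)) · exp(−(x−vt)²/(4Dt)), with n_e·A the pore (flow) area.
Plume center vt = 0.17 × 270 = 45.9 m, so the well at 21 m is 24.9 m upgradient of the peak.
√(4πDt) = 48.39 m, giving peak height M/(n_e·A·√(4πDt)) = 8.9/(0.20 × 3.1 × 48.39) = 0.2966 kg/m³.
(x−vt)²/(4Dt) = (-24.9)²/(4 × 0.69 × 270) = 0.8320; exp(−0.8320) = 0.4352.
C = 0.2966 × 0.4352 = 0.129 kg/m³.

0.129 kg/m³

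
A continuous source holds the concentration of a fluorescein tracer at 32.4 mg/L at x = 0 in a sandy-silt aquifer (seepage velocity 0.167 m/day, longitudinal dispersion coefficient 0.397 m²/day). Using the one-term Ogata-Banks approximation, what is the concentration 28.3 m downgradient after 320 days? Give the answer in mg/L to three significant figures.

30.5 mg/L

For a continuous step input, C/C₀ ≈ ½·erfc((x−vt)/(2√(Dt))).
vt = 0.167 × 320 = 53.44 m and 2√(Dt) = 2√(0.397 × 320) = 22.54 m.
Argument (x−vt)/(2√(Dt)) = (28.3 − 53.44)/22.54 = -1.115; ½·erfc(-1.115) = 0.9426.
C = 32.4 × 0.9426 = 30.5 mg/L.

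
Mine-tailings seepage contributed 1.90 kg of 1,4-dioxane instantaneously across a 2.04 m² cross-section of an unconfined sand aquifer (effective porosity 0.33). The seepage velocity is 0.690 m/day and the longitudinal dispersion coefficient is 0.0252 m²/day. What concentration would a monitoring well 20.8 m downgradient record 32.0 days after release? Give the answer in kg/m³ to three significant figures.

0.534 kg/m³

For an instantaneous plane source, C(x,t) = M/(n_e·A·√(4πDt)) · exp(−(x−vt)²/(4Dt)), with n_e·A the pore (flow) area.
Plume center vt = 0.690 × 32.0 = 22.08 m, so the well at 20.8 m is 1.28 m upgradient of the peak.
√(4πDt) = 3.183 m, giving peak height M/(n_e·A·√(4πDt)) = 1.90/(0.33 × 2.04 × 3.183) = 0.8867 kg/m³.
(x−vt)²/(4Dt) = (-1.28)²/(4 × 0.0252 × 32.0) = 0.5079; exp(−0.5079) = 0.6018.
C = 0.8867 × 0.6018 = 0.534 kg/m³.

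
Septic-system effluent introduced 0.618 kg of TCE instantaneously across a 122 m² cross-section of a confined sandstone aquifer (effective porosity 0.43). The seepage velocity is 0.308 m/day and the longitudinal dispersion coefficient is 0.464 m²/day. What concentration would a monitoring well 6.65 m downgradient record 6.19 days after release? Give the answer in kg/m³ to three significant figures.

0.000277 kg/m³

For an instantaneous plane source, C(x,t) = M/(n_e·A·√(4πDt)) · exp(−(x−vt)²/(4Dt)), with n_e·A the pore (flow) area.
Plume center vt = 0.308 × 6.19 = 1.90652 m, so the well at 6.65 m is 4.74348 m downgradient of the peak.
√(4πDt) = 6.008 m, giving peak height M/(n_e·A·√(4πDt)) = 0.618/(0.43 × 122 × 6.008) = 0.001961 kg/m³.
(x−vt)²/(4Dt) = (4.74348)²/(4 × 0.464 × 6.19) = 1.959; exp(−1.959) = 0.1410.
C = 0.001961 × 0.1410 = 0.000277 kg/m³.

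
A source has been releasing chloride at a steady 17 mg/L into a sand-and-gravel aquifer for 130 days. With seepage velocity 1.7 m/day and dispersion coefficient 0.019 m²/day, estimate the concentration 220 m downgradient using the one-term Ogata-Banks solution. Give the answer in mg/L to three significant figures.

For a continuous step input, C/C₀ ≈ ½·erfc((x−vt)/(2√(Dt))).
vt = 1.7 × 130 = 221 m and 2√(Dt) = 2√(0.019 × 130) = 3.143 m.
Argument (x−vt)/(2√(Dt)) = (220 − 221)/3.143 = -0.3182; ½·erfc(-0.3182) = 0.6736.
C = 17 × 0.6736 = 11.5 mg/L.

11.5 mg/L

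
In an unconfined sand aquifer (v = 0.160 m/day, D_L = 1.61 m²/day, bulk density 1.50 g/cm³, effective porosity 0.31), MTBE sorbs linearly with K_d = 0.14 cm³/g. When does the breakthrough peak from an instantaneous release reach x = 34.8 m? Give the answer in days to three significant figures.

274 days

Retardation factor R = 1 + ρ_b·K_d/n = 1 + 1.50 × 0.14/0.31 = 1.677.
Sorption retards both mechanisms: v_R = v/R = 0.09541 m/day, D_R = D/R = 0.9600 m²/day.
Peak time from v_R²t² + 2D_R t − x² = 0: t = (√(D_R² + v_R²x²) − D_R)/v_R².
√(D_R² + v_R²x²) = √(0.9600² + 0.09541² × 34.8²) = 3.456; v_R² = 0.009103.
t = (3.456 − 0.9600)/0.009103 = 274 days.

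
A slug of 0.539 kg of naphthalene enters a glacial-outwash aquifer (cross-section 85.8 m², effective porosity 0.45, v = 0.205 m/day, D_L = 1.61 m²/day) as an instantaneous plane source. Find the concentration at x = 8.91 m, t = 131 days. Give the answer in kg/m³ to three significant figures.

0.000185 kg/m³

For an instantaneous plane source, C(x,t) = M/(n_e·A·√(4πDt)) · exp(−(x−vt)²/(4Dt)), with n_e·A the pore (flow) area.
Plume center vt = 0.205 × 131 = 26.855 m, so the well at 8.91 m is 17.945 m upgradient of the peak.
√(4πDt) = 51.48 m, giving peak height M/(n_e·A·√(4πDt)) = 0.539/(0.45 × 85.8 × 51.48) = 0.0002712 kg/m³.
(x−vt)²/(4Dt) = (-17.945)²/(4 × 1.61 × 131) = 0.3817; exp(−0.3817) = 0.6827.
C = 0.0002712 × 0.6827 = 0.000185 kg/m³.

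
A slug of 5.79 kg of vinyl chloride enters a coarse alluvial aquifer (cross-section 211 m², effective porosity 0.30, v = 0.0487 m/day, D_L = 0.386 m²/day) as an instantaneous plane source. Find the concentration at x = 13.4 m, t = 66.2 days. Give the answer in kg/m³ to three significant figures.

For an instantaneous plane source, C(x,t) = M/(n_e·A·√(4πDt)) · exp(−(x−vt)²/(4Dt)), with n_e·A the pore (flow) area.
Plume center vt = 0.0487 × 66.2 = 3.22394 m, so the well at 13.4 m is 10.17606 m downgradient of the peak.
√(4πDt) = 17.92 m, giving peak height M/(n_e·A·√(4πDt)) = 5.79/(0.30 × 211 × 17.92) = 0.005104 kg/m³.
(x−vt)²/(4Dt) = (10.17606)²/(4 × 0.386 × 66.2) = 1.013; exp(−1.013) = 0.3631.
C = 0.005104 × 0.3631 = 0.00185 kg/m³.

0.00185 kg/m³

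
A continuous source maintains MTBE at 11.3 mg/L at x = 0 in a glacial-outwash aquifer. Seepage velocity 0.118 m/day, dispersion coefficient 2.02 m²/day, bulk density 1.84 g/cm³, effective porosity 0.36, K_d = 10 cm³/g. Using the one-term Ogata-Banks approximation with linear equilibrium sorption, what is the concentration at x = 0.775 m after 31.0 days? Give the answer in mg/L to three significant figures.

3.67 mg/L

Retardation factor R = 1 + ρ_b·K_d/n = 1 + 1.84 × 10/0.36 = 52.11.
Sorption retards both mechanisms: v_R = v/R = 0.002264 m/day, D_R = D/R = 0.03876 m²/day.
v_R·t = 0.002264 × 31.0 = 0.070184 m; 2√(D_R t) = 2.192 m; argument = (0.775 − 0.070184)/2.192 = 0.3215.
C = C₀ × ½·erfc(0.3215) = 11.3 × 0.3247 = 3.67 mg/L.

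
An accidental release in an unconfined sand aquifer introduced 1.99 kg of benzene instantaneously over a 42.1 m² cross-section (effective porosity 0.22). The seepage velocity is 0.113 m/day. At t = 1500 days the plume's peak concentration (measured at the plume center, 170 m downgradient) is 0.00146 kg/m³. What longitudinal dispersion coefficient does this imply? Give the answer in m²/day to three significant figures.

At the plume center C_max = M/(n_e·A·√(4πDt)), so D = M²/(4πt·(n_e·A·C_max)²).
n_e·A·C_max = 0.22 × 42.1 × 0.00146 = 0.01352 kg/m.
D = 1.99²/(4π × 1500 × 0.01352²) = 1.15 m²/day.

1.15 m²/day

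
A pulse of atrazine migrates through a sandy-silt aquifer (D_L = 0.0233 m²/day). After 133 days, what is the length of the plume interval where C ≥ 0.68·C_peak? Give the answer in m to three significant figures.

The plume is Gaussian with σ = √(2Dt) = √(2 × 0.0233 × 133) = 2.490 m.
C/C_peak = exp(−Δx²/(2σ²)) = 0.68 ⇒ Δx = σ·√(−2 ln 0.68) = 2.490 × 0.8783 = 2.187 m.
Width = 2Δx = 4.37 m.

4.37 m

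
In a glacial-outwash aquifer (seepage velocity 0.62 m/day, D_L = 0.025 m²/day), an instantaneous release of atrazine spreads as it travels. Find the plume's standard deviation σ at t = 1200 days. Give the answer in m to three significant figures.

7.75 m

Dispersive spreading gives a Gaussian with σ² = 2Dt; advection only shifts the center.
σ = √(2 × 0.025 × 1200) = 7.75 m.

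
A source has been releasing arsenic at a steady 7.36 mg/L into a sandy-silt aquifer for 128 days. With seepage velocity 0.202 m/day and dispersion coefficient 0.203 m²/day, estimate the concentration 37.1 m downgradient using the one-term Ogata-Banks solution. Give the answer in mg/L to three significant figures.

For a continuous step input, C/C₀ ≈ ½·erfc((x−vt)/(2√(Dt))).
vt = 0.202 × 128 = 25.856 m and 2√(Dt) = 2√(0.203 × 128) = 10.19 m.
Argument (x−vt)/(2√(Dt)) = (37.1 − 25.856)/10.19 = 1.103; ½·erfc(1.103) = 0.05939.
C = 7.36 × 0.05939 = 0.437 mg/L.

0.437 mg/L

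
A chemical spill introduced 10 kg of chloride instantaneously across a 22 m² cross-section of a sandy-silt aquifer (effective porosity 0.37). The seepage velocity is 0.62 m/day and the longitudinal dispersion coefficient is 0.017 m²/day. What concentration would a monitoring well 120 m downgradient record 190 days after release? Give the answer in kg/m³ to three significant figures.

For an instantaneous plane source, C(x,t) = M/(n_e·A·√(4πDt)) · exp(−(x−vt)²/(4Dt)), with n_e·A the pore (flow) area.
Plume center vt = 0.62 × 190 = 117.8 m, so the well at 120 m is 2.2 m downgradient of the peak.
√(4πDt) = 6.371 m, giving peak height M/(n_e·A·√(4πDt)) = 10/(0.37 × 22 × 6.371) = 0.1928 kg/m³.
(x−vt)²/(4Dt) = (2.2)²/(4 × 0.017 × 190) = 0.3746; exp(−0.3746) = 0.6876.
C = 0.1928 × 0.6876 = 0.133 kg/m³.

0.133 kg/m³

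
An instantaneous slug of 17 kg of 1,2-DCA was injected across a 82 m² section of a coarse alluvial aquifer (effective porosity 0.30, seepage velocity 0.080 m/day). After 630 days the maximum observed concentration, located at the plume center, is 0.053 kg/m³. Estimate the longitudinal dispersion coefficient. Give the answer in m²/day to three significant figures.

At the plume center C_max = M/(n_e·A·√(4πDt)), so D = M²/(4πt·(n_e·A·C_max)²).
n_e·A·C_max = 0.30 × 82 × 0.053 = 1.304 kg/m.
D = 17²/(4π × 630 × 1.304²) = 0.0215 m²/day.

0.0215 m²/day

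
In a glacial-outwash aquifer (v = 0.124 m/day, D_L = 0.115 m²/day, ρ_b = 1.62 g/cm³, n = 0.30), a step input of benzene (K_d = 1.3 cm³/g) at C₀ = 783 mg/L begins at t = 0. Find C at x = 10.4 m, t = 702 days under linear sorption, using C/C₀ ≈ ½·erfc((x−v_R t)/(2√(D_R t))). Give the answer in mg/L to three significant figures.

423 mg/L

Retardation factor R = 1 + ρ_b·K_d/n = 1 + 1.62 × 1.3/0.30 = 8.020.
Sorption retards both mechanisms: v_R = v/R = 0.01546 m/day, D_R = D/R = 0.01434 m²/day.
v_R·t = 0.01546 × 702 = 10.85292 m; 2√(D_R t) = 6.346 m; argument = (10.4 − 10.85292)/6.346 = -0.07137.
C = C₀ × ½·erfc(-0.07137) = 783 × 0.5402 = 423 mg/L.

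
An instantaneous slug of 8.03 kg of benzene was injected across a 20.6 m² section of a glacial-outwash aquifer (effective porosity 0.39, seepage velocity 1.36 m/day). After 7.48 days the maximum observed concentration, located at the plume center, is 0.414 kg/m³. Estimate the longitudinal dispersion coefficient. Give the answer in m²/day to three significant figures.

At the plume center C_max = M/(n_e·A·√(4πDt)), so D = M²/(4πt·(n_e·A·C_max)²).
n_e·A·C_max = 0.39 × 20.6 × 0.414 = 3.326 kg/m.
D = 8.03²/(4π × 7.48 × 3.326²) = 0.0620 m²/day.

0.0620 m²/day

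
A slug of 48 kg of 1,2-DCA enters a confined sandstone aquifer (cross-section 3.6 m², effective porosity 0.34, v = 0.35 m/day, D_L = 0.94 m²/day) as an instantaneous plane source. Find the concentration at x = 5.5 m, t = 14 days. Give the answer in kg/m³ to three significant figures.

For an instantaneous plane source, C(x,t) = M/(n_e·A·√(4πDt)) · exp(−(x−vt)²/(4Dt)), with n_e·A the pore (flow) area.
Plume center vt = 0.35 × 14 = 4.9 m, so the well at 5.5 m is 0.6 m downgradient of the peak.
√(4πDt) = 12.86 m, giving peak height M/(n_e·A·√(4πDt)) = 48/(0.34 × 3.6 × 12.86) = 3.049 kg/m³.
(x−vt)²/(4Dt) = (0.6)²/(4 × 0.94 × 14) = 0.006839; exp(−0.006839) = 0.9932.
C = 3.049 × 0.9932 = 3.03 kg/m³.

3.03 kg/m³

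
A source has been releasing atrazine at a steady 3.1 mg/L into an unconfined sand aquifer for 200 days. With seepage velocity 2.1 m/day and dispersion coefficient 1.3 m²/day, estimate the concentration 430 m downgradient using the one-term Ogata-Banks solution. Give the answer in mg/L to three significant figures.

1.02 mg/L

For a continuous step input, C/C₀ ≈ ½·erfc((x−vt)/(2√(Dt))).
vt = 2.1 × 200 = 420 m and 2√(Dt) = 2√(1.3 × 200) = 32.25 m.
Argument (x−vt)/(2√(Dt)) = (430 − 420)/32.25 = 0.3101; ½·erfc(0.3101) = 0.3305.
C = 3.1 × 0.3305 = 1.02 mg/L.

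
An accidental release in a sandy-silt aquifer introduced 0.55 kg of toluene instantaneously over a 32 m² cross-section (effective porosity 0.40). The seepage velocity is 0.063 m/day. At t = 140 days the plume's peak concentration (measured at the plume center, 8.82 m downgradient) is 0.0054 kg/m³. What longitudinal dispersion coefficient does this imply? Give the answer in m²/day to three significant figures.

At the plume center C_max = M/(n_e·A·√(4πDt)), so D = M²/(4πt·(n_e·A·C_max)²).
n_e·A·C_max = 0.40 × 32 × 0.0054 = 0.06912 kg/m.
D = 0.55²/(4π × 140 × 0.06912²) = 0.0360 m²/day.

0.0360 m²/day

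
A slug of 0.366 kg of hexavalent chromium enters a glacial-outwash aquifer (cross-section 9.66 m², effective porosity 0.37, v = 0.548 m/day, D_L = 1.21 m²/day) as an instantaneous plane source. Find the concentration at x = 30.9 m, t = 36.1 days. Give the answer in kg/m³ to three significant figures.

0.00215 kg/m³

For an instantaneous plane source, C(x,t) = M/(n_e·A·√(4πDt)) · exp(−(x−vt)²/(4Dt)), with n_e·A the pore (flow) area.
Plume center vt = 0.548 × 36.1 = 19.7828 m, so the well at 30.9 m is 11.1172 m downgradient of the peak.
√(4πDt) = 23.43 m, giving peak height M/(n_e·A·√(4πDt)) = 0.366/(0.37 × 9.66 × 23.43) = 0.004370 kg/m³.
(x−vt)²/(4Dt) = (11.1172)²/(4 × 1.21 × 36.1) = 0.7074; exp(−0.7074) = 0.4929.
C = 0.004370 × 0.4929 = 0.00215 kg/m³.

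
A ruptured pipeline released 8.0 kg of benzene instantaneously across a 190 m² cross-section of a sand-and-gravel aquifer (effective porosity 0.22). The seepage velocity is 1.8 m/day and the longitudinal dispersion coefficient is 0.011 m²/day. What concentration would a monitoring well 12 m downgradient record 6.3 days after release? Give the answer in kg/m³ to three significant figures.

0.0426 kg/m³

For an instantaneous plane source, C(x,t) = M/(n_e·A·√(4πDt)) · exp(−(x−vt)²/(4Dt)), with n_e·A the pore (flow) area.
Plume center vt = 1.8 × 6.3 = 11.34 m, so the well at 12 m is 0.66 m downgradient of the peak.
√(4πDt) = 0.9332 m, giving peak height M/(n_e·A·√(4πDt)) = 8.0/(0.22 × 190 × 0.9332) = 0.2051 kg/m³.
(x−vt)²/(4Dt) = (0.66)²/(4 × 0.011 × 6.3) = 1.571; exp(−1.571) = 0.2078.
C = 0.2051 × 0.2078 = 0.0426 kg/m³.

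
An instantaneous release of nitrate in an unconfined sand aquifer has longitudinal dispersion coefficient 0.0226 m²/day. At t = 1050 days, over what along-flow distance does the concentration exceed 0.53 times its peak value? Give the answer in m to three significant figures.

15.5 m

The plume is Gaussian with σ = √(2Dt) = √(2 × 0.0226 × 1050) = 6.889 m.
C/C_peak = exp(−Δx²/(2σ²)) = 0.53 ⇒ Δx = σ·√(−2 ln 0.53) = 6.889 × 1.127 = 7.764 m.
Width = 2Δx = 15.5 m.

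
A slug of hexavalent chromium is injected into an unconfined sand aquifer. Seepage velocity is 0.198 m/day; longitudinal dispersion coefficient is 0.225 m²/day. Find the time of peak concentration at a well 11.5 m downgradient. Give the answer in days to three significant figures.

52.6 days

For the 1D instantaneous-source solution, setting ∂C/∂t = 0 at fixed x gives v²t² + 2Dt − x² = 0, so t = (√(D² + v²x²) − D)/v².
√(D² + v²x²) = √(0.225² + 0.198² × 11.5²) = 2.288; v² = 0.039204.
t = (2.288 − 0.225)/0.039204 = 52.6 days (vs. the pure-advection estimate x/v = 58.1 d).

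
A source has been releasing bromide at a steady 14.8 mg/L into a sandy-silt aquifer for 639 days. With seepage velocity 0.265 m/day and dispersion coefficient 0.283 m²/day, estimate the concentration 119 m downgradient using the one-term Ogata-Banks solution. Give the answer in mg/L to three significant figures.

14.7 mg/L

For a continuous step input, C/C₀ ≈ ½·erfc((x−vt)/(2√(Dt))).
vt = 0.265 × 639 = 169.335 m and 2√(Dt) = 2√(0.283 × 639) = 26.90 m.
Argument (x−vt)/(2√(Dt)) = (119 − 169.335)/26.90 = -1.871; ½·erfc(-1.871) = 0.9959.
C = 14.8 × 0.9959 = 14.7 mg/L.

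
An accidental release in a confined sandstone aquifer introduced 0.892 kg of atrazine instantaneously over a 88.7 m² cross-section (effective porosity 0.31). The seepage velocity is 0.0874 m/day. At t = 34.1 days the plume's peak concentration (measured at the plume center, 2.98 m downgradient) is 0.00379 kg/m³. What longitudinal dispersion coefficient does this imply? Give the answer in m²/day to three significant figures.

0.171 m²/day

At the plume center C_max = M/(n_e·A·√(4πDt)), so D = M²/(4πt·(n_e·A·C_max)²).
n_e·A·C_max = 0.31 × 88.7 × 0.00379 = 0.1042 kg/m.
D = 0.892²/(4π × 34.1 × 0.1042²) = 0.171 m²/day.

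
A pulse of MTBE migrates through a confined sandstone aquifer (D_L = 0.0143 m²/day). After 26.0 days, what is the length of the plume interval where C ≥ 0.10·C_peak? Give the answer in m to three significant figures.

The plume is Gaussian with σ = √(2Dt) = √(2 × 0.0143 × 26.0) = 0.8623 m.
C/C_peak = exp(−Δx²/(2σ²)) = 0.10 ⇒ Δx = σ·√(−2 ln 0.10) = 0.8623 × 2.146 = 1.850 m.
Width = 2Δx = 3.70 m.

3.70 m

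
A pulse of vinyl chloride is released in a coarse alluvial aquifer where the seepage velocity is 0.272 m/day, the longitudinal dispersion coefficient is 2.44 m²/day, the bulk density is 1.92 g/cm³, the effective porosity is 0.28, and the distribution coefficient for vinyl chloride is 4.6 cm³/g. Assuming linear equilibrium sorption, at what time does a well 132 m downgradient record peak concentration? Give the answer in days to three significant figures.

14800 days

Retardation factor R = 1 + ρ_b·K_d/n = 1 + 1.92 × 4.6/0.28 = 32.54.
Sorption retards both mechanisms: v_R = v/R = 0.008359 m/day, D_R = D/R = 0.07498 m²/day.
Peak time from v_R²t² + 2D_R t − x² = 0: t = (√(D_R² + v_R²x²) − D_R)/v_R².
√(D_R² + v_R²x²) = √(0.07498² + 0.008359² × 132²) = 1.106; v_R² = 6.987e-05.
t = (1.106 − 0.07498)/6.987e-05 = 14800 days.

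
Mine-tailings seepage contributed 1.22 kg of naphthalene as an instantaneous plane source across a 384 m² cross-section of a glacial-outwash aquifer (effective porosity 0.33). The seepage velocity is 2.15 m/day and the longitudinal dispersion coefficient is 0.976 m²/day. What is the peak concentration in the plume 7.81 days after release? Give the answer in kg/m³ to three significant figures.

The peak of an instantaneous 1D plume sits at x = vt; there the Gaussian factor is 1 and C_max = M/(n_e·A·√(4πDt)), where n_e·A is the pore area the mass is dissolved in.
√(4πDt) = √(4π × 0.976 × 7.81) = 9.787 m, so C_max = 1.22/(0.33 × 384 × 9.787) = 0.000984 kg/m³.

0.000984 kg/m³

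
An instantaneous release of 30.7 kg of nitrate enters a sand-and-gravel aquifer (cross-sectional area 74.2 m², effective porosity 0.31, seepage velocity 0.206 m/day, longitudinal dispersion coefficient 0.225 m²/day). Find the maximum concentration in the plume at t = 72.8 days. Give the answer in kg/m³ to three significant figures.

0.0930 kg/m³

The peak of an instantaneous 1D plume sits at x = vt; there the Gaussian factor is 1 and C_max = M/(n_e·A·√(4πDt)), where n_e·A is the pore area the mass is dissolved in.
√(4πDt) = √(4π × 0.225 × 72.8) = 14.35 m, so C_max = 30.7/(0.31 × 74.2 × 14.35) = 0.0930 kg/m³.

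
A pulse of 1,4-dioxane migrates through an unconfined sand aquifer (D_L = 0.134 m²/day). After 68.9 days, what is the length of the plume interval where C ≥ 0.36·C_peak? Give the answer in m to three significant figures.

The plume is Gaussian with σ = √(2Dt) = √(2 × 0.134 × 68.9) = 4.297 m.
C/C_peak = exp(−Δx²/(2σ²)) = 0.36 ⇒ Δx = σ·√(−2 ln 0.36) = 4.297 × 1.429 = 6.140 m.
Width = 2Δx = 12.3 m.

12.3 m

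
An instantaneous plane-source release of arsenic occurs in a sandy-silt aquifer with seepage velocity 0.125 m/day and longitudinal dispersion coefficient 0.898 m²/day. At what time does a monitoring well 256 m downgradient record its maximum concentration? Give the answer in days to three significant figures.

1990 days

For the 1D instantaneous-source solution, setting ∂C/∂t = 0 at fixed x gives v²t² + 2Dt − x² = 0, so t = (√(D² + v²x²) − D)/v².
√(D² + v²x²) = √(0.898² + 0.125² × 256²) = 32.01; v² = 0.015625.
t = (32.01 − 0.898)/0.015625 = 1990 days (vs. the pure-advection estimate x/v = 2050 d).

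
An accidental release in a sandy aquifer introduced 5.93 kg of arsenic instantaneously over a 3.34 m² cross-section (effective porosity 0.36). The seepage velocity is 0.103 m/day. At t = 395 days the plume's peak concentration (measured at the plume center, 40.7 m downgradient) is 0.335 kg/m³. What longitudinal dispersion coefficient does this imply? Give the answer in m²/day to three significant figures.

At the plume center C_max = M/(n_e·A·√(4πDt)), so D = M²/(4πt·(n_e·A·C_max)²).
n_e·A·C_max = 0.36 × 3.34 × 0.335 = 0.4028 kg/m.
D = 5.93²/(4π × 395 × 0.4028²) = 0.0437 m²/day.

0.0437 m²/day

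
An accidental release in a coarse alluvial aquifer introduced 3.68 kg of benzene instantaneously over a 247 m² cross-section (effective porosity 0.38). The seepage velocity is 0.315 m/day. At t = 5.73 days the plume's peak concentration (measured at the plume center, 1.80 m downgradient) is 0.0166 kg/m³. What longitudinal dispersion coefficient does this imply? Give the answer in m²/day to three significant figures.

At the plume center C_max = M/(n_e·A·√(4πDt)), so D = M²/(4πt·(n_e·A·C_max)²).
n_e·A·C_max = 0.38 × 247 × 0.0166 = 1.558 kg/m.
D = 3.68²/(4π × 5.73 × 1.558²) = 0.0775 m²/day.

0.0775 m²/day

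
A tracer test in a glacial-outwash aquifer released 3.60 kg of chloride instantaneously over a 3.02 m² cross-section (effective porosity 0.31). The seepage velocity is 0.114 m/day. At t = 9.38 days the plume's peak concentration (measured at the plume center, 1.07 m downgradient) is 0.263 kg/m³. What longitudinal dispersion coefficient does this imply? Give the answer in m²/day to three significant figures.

1.81 m²/day

At the plume center C_max = M/(n_e·A·√(4πDt)), so D = M²/(4πt·(n_e·A·C_max)²).
n_e·A·C_max = 0.31 × 3.02 × 0.263 = 0.2462 kg/m.
D = 3.60²/(4π × 9.38 × 0.2462²) = 1.81 m²/day.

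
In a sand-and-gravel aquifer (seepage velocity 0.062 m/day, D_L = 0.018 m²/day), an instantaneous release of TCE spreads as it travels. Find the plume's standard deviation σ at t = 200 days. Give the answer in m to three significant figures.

2.68 m

Dispersive spreading gives a Gaussian with σ² = 2Dt; advection only shifts the center.
σ = √(2 × 0.018 × 200) = 2.68 m.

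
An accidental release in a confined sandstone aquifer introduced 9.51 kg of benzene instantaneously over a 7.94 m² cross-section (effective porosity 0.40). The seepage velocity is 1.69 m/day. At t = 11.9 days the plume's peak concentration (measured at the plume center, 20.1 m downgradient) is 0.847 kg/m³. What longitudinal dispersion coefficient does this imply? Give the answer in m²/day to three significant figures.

0.0836 m²/day

At the plume center C_max = M/(n_e·A·√(4πDt)), so D = M²/(4πt·(n_e·A·C_max)²).
n_e·A·C_max = 0.40 × 7.94 × 0.847 = 2.690 kg/m.
D = 9.51²/(4π × 11.9 × 2.690²) = 0.0836 m²/day.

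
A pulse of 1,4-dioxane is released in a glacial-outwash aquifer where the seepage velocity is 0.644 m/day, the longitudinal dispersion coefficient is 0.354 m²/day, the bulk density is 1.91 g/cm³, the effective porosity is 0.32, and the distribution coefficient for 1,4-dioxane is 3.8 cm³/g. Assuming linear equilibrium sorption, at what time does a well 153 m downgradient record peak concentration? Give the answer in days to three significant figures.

5610 days

Retardation factor R = 1 + ρ_b·K_d/n = 1 + 1.91 × 3.8/0.32 = 23.68.
Sorption retards both mechanisms: v_R = v/R = 0.02720 m/day, D_R = D/R = 0.01495 m²/day.
Peak time from v_R²t² + 2D_R t − x² = 0: t = (√(D_R² + v_R²x²) − D_R)/v_R².
√(D_R² + v_R²x²) = √(0.01495² + 0.02720² × 153²) = 4.162; v_R² = 0.0007398.
t = (4.162 − 0.01495)/0.0007398 = 5610 days.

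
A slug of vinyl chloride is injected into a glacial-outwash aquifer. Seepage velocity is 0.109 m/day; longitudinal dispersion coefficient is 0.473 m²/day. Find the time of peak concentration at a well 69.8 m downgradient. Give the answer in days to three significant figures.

602 days

For the 1D instantaneous-source solution, setting ∂C/∂t = 0 at fixed x gives v²t² + 2Dt − x² = 0, so t = (√(D² + v²x²) − D)/v².
√(D² + v²x²) = √(0.473² + 0.109² × 69.8²) = 7.623; v² = 0.011881.
t = (7.623 − 0.473)/0.011881 = 602 days (vs. the pure-advection estimate x/v = 640 d).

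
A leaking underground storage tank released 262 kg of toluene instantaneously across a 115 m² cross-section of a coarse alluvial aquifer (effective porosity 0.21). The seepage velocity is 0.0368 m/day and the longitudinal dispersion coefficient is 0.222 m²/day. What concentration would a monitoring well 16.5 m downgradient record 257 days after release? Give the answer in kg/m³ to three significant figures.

For an instantaneous plane source, C(x,t) = M/(n_e·A·√(4πDt)) · exp(−(x−vt)²/(4Dt)), with n_e·A the pore (flow) area.
Plume center vt = 0.0368 × 257 = 9.4576 m, so the well at 16.5 m is 7.0424 m downgradient of the peak.
√(4πDt) = 26.78 m, giving peak height M/(n_e·A·√(4πDt)) = 262/(0.21 × 115 × 26.78) = 0.4051 kg/m³.
(x−vt)²/(4Dt) = (7.0424)²/(4 × 0.222 × 257) = 0.2173; exp(−0.2173) = 0.8047.
C = 0.4051 × 0.8047 = 0.326 kg/m³.

0.326 kg/m³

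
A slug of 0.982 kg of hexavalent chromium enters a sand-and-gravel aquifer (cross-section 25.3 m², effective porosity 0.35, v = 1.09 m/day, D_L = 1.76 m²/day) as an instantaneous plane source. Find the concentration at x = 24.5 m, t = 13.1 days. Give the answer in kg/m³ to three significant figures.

For an instantaneous plane source, C(x,t) = M/(n_e·A·√(4πDt)) · exp(−(x−vt)²/(4Dt)), with n_e·A the pore (flow) area.
Plume center vt = 1.09 × 13.1 = 14.279 m, so the well at 24.5 m is 10.221 m downgradient of the peak.
√(4πDt) = 17.02 m, giving peak height M/(n_e·A·√(4πDt)) = 0.982/(0.35 × 25.3 × 17.02) = 0.006516 kg/m³.
(x−vt)²/(4Dt) = (10.221)²/(4 × 1.76 × 13.1) = 1.133; exp(−1.133) = 0.3221.
C = 0.006516 × 0.3221 = 0.00210 kg/m³.

0.00210 kg/m³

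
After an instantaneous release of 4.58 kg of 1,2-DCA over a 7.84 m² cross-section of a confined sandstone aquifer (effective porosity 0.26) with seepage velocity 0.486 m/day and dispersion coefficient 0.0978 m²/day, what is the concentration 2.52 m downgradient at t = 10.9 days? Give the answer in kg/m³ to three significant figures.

0.101 kg/m³

For an instantaneous plane source, C(x,t) = M/(n_e·A·√(4πDt)) · exp(−(x−vt)²/(4Dt)), with n_e·A the pore (flow) area.
Plume center vt = 0.486 × 10.9 = 5.2974 m, so the well at 2.52 m is 2.7774 m upgradient of the peak.
√(4πDt) = 3.660 m, giving peak height M/(n_e·A·√(4πDt)) = 4.58/(0.26 × 7.84 × 3.660) = 0.6139 kg/m³.
(x−vt)²/(4Dt) = (-2.7774)²/(4 × 0.0978 × 10.9) = 1.809; exp(−1.809) = 0.1638.
C = 0.6139 × 0.1638 = 0.101 kg/m³.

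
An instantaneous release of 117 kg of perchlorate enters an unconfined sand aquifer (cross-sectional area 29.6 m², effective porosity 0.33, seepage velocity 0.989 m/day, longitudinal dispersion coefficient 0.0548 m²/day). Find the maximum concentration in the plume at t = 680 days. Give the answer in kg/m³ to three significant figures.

The peak of an instantaneous 1D plume sits at x = vt; there the Gaussian factor is 1 and C_max = M/(n_e·A·√(4πDt)), where n_e·A is the pore area the mass is dissolved in.
√(4πDt) = √(4π × 0.0548 × 680) = 21.64 m, so C_max = 117/(0.33 × 29.6 × 21.64) = 0.554 kg/m³.

0.554 kg/m³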